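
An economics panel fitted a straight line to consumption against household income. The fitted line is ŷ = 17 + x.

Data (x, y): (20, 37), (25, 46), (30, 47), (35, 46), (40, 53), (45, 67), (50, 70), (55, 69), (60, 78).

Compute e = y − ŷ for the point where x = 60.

ŷ = 17 + 60 = 77
e = 78 − 77 = 1

e = 1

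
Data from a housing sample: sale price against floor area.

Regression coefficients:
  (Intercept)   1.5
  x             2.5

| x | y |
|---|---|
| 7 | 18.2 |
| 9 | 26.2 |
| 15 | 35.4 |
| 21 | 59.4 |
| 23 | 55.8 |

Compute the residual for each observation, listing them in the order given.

x=7: ŷ = 1.5 + 2.5·7 = 19; r = 18.2 − 19 = -0.8
x=9: ŷ = 1.5 + 2.5·9 = 24; r = 26.2 − 24 = 2.2
x=15: ŷ = 1.5 + 2.5·15 = 39; r = 35.4 − 39 = -3.6
x=21: ŷ = 1.5 + 2.5·21 = 54; r = 59.4 − 54 = 5.4
x=23: ŷ = 1.5 + 2.5·23 = 59; r = 55.8 − 59 = -3.2

-0.8, 2.2, -3.6, 5.4, -3.2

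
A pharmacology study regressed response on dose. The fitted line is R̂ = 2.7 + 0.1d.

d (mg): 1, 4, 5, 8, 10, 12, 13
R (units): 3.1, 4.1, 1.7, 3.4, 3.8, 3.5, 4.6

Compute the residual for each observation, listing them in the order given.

0.3, 1, -1.5, -0.1, 0.1, -0.4, 0.6

d=1: R̂ = 2.7 + 0.1·1 = 2.8; e = 3.1 − 2.8 = 0.3
d=4: R̂ = 2.7 + 0.1·4 = 3.1; e = 4.1 − 3.1 = 1
d=5: R̂ = 2.7 + 0.1·5 = 3.2; e = 1.7 − 3.2 = -1.5
d=8: R̂ = 2.7 + 0.1·8 = 3.5; e = 3.4 − 3.5 = -0.1
d=10: R̂ = 2.7 + 0.1·10 = 3.7; e = 3.8 − 3.7 = 0.1
d=12: R̂ = 2.7 + 0.1·12 = 3.9; e = 3.5 − 3.9 = -0.4
d=13: R̂ = 2.7 + 0.1·13 = 4; e = 4.6 − 4 = 0.6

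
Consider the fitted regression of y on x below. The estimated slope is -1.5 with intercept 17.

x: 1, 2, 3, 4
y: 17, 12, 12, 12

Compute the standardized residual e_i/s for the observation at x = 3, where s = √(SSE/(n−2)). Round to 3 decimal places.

x=1: ŷ = 17 − 1.5·1 = 15.5; e = 17 − 15.5 = 1.5
x=2: ŷ = 17 − 1.5·2 = 14; e = 12 − 14 = -2
x=3: ŷ = 17 − 1.5·3 = 12.5; e = 12 − 12.5 = -0.5
x=4: ŷ = 17 − 1.5·4 = 11; e = 12 − 11 = 1
SSE = 2.25 + 4 + 0.25 + 1 = 7.5
s = √(7.5/2) = 1.93649
e/s = -0.5 / 1.93649 = -0.258

-0.258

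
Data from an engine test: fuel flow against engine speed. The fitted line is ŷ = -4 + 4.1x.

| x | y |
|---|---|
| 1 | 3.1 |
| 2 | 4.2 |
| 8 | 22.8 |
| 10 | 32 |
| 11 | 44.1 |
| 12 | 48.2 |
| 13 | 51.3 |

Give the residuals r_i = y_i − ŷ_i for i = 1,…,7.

3, 0, -6, -5, 3, 3, 2

x=1: ŷ = -4 + 4.1·1 = 0.1; r = 3.1 − 0.1 = 3
x=2: ŷ = -4 + 4.1·2 = 4.2; r = 4.2 − 4.2 = 0
x=8: ŷ = -4 + 4.1·8 = 28.8; r = 22.8 − 28.8 = -6
x=10: ŷ = -4 + 4.1·10 = 37; r = 32 − 37 = -5
x=11: ŷ = -4 + 4.1·11 = 41.1; r = 44.1 − 41.1 = 3
x=12: ŷ = -4 + 4.1·12 = 45.2; r = 48.2 − 45.2 = 3
x=13: ŷ = -4 + 4.1·13 = 49.3; r = 51.3 − 49.3 = 2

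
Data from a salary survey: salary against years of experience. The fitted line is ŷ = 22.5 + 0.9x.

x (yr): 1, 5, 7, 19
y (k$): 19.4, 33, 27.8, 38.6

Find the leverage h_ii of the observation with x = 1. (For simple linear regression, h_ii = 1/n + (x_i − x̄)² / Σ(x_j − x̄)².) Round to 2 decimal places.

x̄ = (1 + 5 + 7 + 19)/4 = 8
Σ(x − x̄)² = 49 + 9 + 1 + 121 = 180
h = 1/4 + (-7)²/180 = 0.25 + 0.272222 = 0.52

h = 0.52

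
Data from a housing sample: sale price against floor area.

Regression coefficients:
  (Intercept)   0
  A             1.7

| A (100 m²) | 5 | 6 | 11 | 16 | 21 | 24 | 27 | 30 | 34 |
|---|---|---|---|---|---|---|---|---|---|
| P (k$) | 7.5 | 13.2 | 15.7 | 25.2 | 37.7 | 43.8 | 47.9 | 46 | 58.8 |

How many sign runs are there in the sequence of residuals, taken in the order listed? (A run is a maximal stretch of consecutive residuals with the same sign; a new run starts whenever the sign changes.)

6 runs

A=5: P̂ = 1.7·5 = 8.5; e = 7.5 − 8.5 = -1
A=6: P̂ = 1.7·6 = 10.2; e = 13.2 − 10.2 = 3
A=11: P̂ = 1.7·11 = 18.7; e = 15.7 − 18.7 = -3
A=16: P̂ = 1.7·16 = 27.2; e = 25.2 − 27.2 = -2
A=21: P̂ = 1.7·21 = 35.7; e = 37.7 − 35.7 = 2
A=24: P̂ = 1.7·24 = 40.8; e = 43.8 − 40.8 = 3
A=27: P̂ = 1.7·27 = 45.9; e = 47.9 − 45.9 = 2
A=30: P̂ = 1.7·30 = 51; e = 46 − 51 = -5
A=34: P̂ = 1.7·34 = 57.8; e = 58.8 − 57.8 = 1
Signs: − + − − + + + − +
Runs: −×1, +×1, −×2, +×3, −×1, +×1 → 6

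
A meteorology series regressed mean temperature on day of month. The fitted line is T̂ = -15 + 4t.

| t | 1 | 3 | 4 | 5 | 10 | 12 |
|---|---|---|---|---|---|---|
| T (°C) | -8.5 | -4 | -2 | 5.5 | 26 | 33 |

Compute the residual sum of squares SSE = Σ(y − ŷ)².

t=1: T̂ = -15 + 4·1 = -11; e = -8.5 − (-11) = 2.5
t=3: T̂ = -15 + 4·3 = -3; e = -4 − (-3) = -1
t=4: T̂ = -15 + 4·4 = 1; e = -2 − 1 = -3
t=5: T̂ = -15 + 4·5 = 5; e = 5.5 − 5 = 0.5
t=10: T̂ = -15 + 4·10 = 25; e = 26 − 25 = 1
t=12: T̂ = -15 + 4·12 = 33; e = 33 − 33 = 0
SSE = 6.25 + 1 + 9 + 0.25 + 1 + 0 = 17.5

SSE = 17.5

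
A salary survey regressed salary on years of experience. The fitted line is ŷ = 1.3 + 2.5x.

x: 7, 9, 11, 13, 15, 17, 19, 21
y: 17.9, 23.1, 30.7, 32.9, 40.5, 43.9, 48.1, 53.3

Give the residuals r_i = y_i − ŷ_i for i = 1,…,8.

x=7: ŷ = 1.3 + 2.5·7 = 18.8; r = 17.9 − 18.8 = -0.9
x=9: ŷ = 1.3 + 2.5·9 = 23.8; r = 23.1 − 23.8 = -0.7
x=11: ŷ = 1.3 + 2.5·11 = 28.8; r = 30.7 − 28.8 = 1.9
x=13: ŷ = 1.3 + 2.5·13 = 33.8; r = 32.9 − 33.8 = -0.9
x=15: ŷ = 1.3 + 2.5·15 = 38.8; r = 40.5 − 38.8 = 1.7
x=17: ŷ = 1.3 + 2.5·17 = 43.8; r = 43.9 − 43.8 = 0.1
x=19: ŷ = 1.3 + 2.5·19 = 48.8; r = 48.1 − 48.8 = -0.7
x=21: ŷ = 1.3 + 2.5·21 = 53.8; r = 53.3 − 53.8 = -0.5

-0.9, -0.7, 1.9, -0.9, 1.7, 0.1, -0.7, -0.5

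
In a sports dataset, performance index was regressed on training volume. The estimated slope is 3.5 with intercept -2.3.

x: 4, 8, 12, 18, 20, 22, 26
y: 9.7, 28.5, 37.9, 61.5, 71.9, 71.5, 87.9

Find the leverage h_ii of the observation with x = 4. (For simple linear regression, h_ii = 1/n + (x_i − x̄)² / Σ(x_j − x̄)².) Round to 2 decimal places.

h = 0.50

x̄ = (4 + 8 + 12 + 18 + 20 + 22 + 26)/7 = 15.7143
Σ(x − x̄)² = 137.224 + 59.5102 + 13.7959 + 5.22449 + 18.3673 + 39.5102 + 105.796 = 379.429
h = 1/7 + (-11.7143)²/379.429 = 0.142857 + 0.361661 = 0.50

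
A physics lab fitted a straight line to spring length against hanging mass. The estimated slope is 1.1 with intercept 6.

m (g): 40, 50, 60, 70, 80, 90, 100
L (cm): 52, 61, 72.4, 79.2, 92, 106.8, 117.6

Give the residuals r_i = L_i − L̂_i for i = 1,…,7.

2, 0, 0.4, -3.8, -2, 1.8, 1.6

m=40: L̂ = 6 + 1.1·40 = 50; r = 52 − 50 = 2
m=50: L̂ = 6 + 1.1·50 = 61; r = 61 − 61 = 0
m=60: L̂ = 6 + 1.1·60 = 72; r = 72.4 − 72 = 0.4
m=70: L̂ = 6 + 1.1·70 = 83; r = 79.2 − 83 = -3.8
m=80: L̂ = 6 + 1.1·80 = 94; r = 92 − 94 = -2
m=90: L̂ = 6 + 1.1·90 = 105; r = 106.8 − 105 = 1.8
m=100: L̂ = 6 + 1.1·100 = 116; r = 117.6 − 116 = 1.6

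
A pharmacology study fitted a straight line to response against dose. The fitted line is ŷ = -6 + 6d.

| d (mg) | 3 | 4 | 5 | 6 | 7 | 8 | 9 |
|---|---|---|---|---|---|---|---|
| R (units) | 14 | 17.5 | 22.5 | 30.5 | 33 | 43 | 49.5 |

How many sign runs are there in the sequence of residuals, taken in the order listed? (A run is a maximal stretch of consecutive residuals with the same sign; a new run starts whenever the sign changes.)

5 runs

d=3: ŷ = -6 + 6·3 = 12; e = 14 − 12 = 2
d=4: ŷ = -6 + 6·4 = 18; e = 17.5 − 18 = -0.5
d=5: ŷ = -6 + 6·5 = 24; e = 22.5 − 24 = -1.5
d=6: ŷ = -6 + 6·6 = 30; e = 30.5 − 30 = 0.5
d=7: ŷ = -6 + 6·7 = 36; e = 33 − 36 = -3
d=8: ŷ = -6 + 6·8 = 42; e = 43 − 42 = 1
d=9: ŷ = -6 + 6·9 = 48; e = 49.5 − 48 = 1.5
Signs: + − − + − + +
Runs: +×1, −×2, +×1, −×1, +×2 → 5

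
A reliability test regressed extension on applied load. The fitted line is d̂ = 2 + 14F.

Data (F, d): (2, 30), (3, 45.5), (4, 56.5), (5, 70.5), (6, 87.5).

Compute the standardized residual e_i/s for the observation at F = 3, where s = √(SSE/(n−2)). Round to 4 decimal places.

0.8660

F=2: d̂ = 2 + 14·2 = 30; e = 30 − 30 = 0
F=3: d̂ = 2 + 14·3 = 44; e = 45.5 − 44 = 1.5
F=4: d̂ = 2 + 14·4 = 58; e = 56.5 − 58 = -1.5
F=5: d̂ = 2 + 14·5 = 72; e = 70.5 − 72 = -1.5
F=6: d̂ = 2 + 14·6 = 86; e = 87.5 − 86 = 1.5
SSE = 0 + 2.25 + 2.25 + 2.25 + 2.25 = 9
s = √(9/3) = 1.73205
e/s = 1.5 / 1.73205 = 0.8660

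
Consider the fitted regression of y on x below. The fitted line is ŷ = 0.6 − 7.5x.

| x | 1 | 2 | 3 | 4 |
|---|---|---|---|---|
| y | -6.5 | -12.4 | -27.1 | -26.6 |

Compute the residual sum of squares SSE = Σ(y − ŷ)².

x=1: ŷ = 0.6 − 7.5·1 = -6.9; e = -6.5 − (-6.9) = 0.4
x=2: ŷ = 0.6 − 7.5·2 = -14.4; e = -12.4 − (-14.4) = 2
x=3: ŷ = 0.6 − 7.5·3 = -21.9; e = -27.1 − (-21.9) = -5.2
x=4: ŷ = 0.6 − 7.5·4 = -29.4; e = -26.6 − (-29.4) = 2.8
SSE = 0.16 + 4 + 27.04 + 7.84 = 39.04

SSE = 39.04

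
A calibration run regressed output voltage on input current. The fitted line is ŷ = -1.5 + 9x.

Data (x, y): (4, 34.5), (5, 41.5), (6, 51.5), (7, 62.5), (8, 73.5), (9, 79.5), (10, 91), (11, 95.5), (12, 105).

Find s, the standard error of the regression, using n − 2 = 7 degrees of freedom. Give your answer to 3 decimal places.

x=4: ŷ = -1.5 + 9·4 = 34.5; r = 34.5 − 34.5 = 0
x=5: ŷ = -1.5 + 9·5 = 43.5; r = 41.5 − 43.5 = -2
x=6: ŷ = -1.5 + 9·6 = 52.5; r = 51.5 − 52.5 = -1
x=7: ŷ = -1.5 + 9·7 = 61.5; r = 62.5 − 61.5 = 1
x=8: ŷ = -1.5 + 9·8 = 70.5; r = 73.5 − 70.5 = 3
x=9: ŷ = -1.5 + 9·9 = 79.5; r = 79.5 − 79.5 = 0
x=10: ŷ = -1.5 + 9·10 = 88.5; r = 91 − 88.5 = 2.5
x=11: ŷ = -1.5 + 9·11 = 97.5; r = 95.5 − 97.5 = -2
x=12: ŷ = -1.5 + 9·12 = 106.5; r = 105 − 106.5 = -1.5
SSE = 0 + 4 + 1 + 1 + 9 + 0 + 6.25 + 4 + 2.25 = 27.5
s = √(27.5/7) = √3.92857 ≈ 1.982

s = 1.982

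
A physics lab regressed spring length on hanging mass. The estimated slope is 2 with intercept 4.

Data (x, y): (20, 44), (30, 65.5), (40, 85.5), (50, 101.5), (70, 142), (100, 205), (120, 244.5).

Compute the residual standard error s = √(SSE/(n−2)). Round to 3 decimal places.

s = 1.789

x=20: ŷ = 4 + 2·20 = 44; e = 44 − 44 = 0
x=30: ŷ = 4 + 2·30 = 64; e = 65.5 − 64 = 1.5
x=40: ŷ = 4 + 2·40 = 84; e = 85.5 − 84 = 1.5
x=50: ŷ = 4 + 2·50 = 104; e = 101.5 − 104 = -2.5
x=70: ŷ = 4 + 2·70 = 144; e = 142 − 144 = -2
x=100: ŷ = 4 + 2·100 = 204; e = 205 − 204 = 1
x=120: ŷ = 4 + 2·120 = 244; e = 244.5 − 244 = 0.5
SSE = 0 + 2.25 + 2.25 + 6.25 + 4 + 1 + 0.25 = 16
s = √(16/5) = √3.2 ≈ 1.789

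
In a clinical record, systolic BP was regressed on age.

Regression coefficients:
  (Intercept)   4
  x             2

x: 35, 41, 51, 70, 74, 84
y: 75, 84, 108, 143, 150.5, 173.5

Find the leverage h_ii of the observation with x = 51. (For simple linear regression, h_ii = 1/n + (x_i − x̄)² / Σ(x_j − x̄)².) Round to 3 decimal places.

h = 0.201

x̄ = (35 + 41 + 51 + 70 + 74 + 84)/6 = 59.1667
Σ(x − x̄)² = 584.028 + 330.028 + 66.6944 + 117.361 + 220.028 + 616.694 = 1934.83
h = 1/6 + (-8.16667)²/1934.83 = 0.166667 + 0.0344704 = 0.201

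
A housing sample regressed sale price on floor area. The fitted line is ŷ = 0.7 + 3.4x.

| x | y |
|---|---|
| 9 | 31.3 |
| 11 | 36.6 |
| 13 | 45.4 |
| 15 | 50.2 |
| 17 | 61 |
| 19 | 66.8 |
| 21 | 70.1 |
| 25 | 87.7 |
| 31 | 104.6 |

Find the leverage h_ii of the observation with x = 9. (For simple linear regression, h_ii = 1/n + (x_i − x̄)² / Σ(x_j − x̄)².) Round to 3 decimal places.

x̄ = (9 + 11 + 13 + 15 + 17 + 19 + 21 + 25 + 31)/9 = 17.8889
Σ(x − x̄)² = 79.0123 + 47.4568 + 23.9012 + 8.34568 + 0.790123 + 1.23457 + 9.67901 + 50.5679 + 171.901 = 392.889
h = 1/9 + (-8.88889)²/392.889 = 0.111111 + 0.201106 = 0.312

h = 0.312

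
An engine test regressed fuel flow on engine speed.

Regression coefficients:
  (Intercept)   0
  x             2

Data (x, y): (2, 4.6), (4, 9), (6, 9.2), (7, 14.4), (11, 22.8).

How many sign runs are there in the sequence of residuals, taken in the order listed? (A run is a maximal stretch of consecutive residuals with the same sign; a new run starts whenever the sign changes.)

3 runs

x=2: ŷ = 2·2 = 4; e = 4.6 − 4 = 0.6
x=4: ŷ = 2·4 = 8; e = 9 − 8 = 1
x=6: ŷ = 2·6 = 12; e = 9.2 − 12 = -2.8
x=7: ŷ = 2·7 = 14; e = 14.4 − 14 = 0.4
x=11: ŷ = 2·11 = 22; e = 22.8 − 22 = 0.8
Signs: + + − + +
Runs: +×2, −×1, +×2 → 3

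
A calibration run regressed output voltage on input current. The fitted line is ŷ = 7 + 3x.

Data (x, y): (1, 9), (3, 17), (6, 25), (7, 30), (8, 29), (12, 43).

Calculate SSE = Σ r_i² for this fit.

SSE = 10

x=1: ŷ = 7 + 3·1 = 10; r = 9 − 10 = -1
x=3: ŷ = 7 + 3·3 = 16; r = 17 − 16 = 1
x=6: ŷ = 7 + 3·6 = 25; r = 25 − 25 = 0
x=7: ŷ = 7 + 3·7 = 28; r = 30 − 28 = 2
x=8: ŷ = 7 + 3·8 = 31; r = 29 − 31 = -2
x=12: ŷ = 7 + 3·12 = 43; r = 43 − 43 = 0
SSE = 1 + 1 + 0 + 4 + 4 + 0 = 10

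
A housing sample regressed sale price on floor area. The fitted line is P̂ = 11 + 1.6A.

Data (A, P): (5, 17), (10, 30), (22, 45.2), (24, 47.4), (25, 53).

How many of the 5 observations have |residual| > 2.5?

A=5: P̂ = 11 + 1.6·5 = 19; r = 17 − 19 = -2
A=10: P̂ = 11 + 1.6·10 = 27; r = 30 − 27 = 3
A=22: P̂ = 11 + 1.6·22 = 46.2; r = 45.2 − 46.2 = -1
A=24: P̂ = 11 + 1.6·24 = 49.4; r = 47.4 − 49.4 = -2
A=25: P̂ = 11 + 1.6·25 = 51; r = 53 − 51 = 2
|r| > 2.5: A=10 (|r|=3) → 1

1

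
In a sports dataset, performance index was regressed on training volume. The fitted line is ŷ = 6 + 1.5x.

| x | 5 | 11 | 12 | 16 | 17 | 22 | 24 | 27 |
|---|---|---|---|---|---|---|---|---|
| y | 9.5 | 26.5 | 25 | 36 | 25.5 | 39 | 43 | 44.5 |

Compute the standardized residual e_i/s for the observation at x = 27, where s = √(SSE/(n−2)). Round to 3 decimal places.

-0.467

x=5: ŷ = 6 + 1.5·5 = 13.5; e = 9.5 − 13.5 = -4
x=11: ŷ = 6 + 1.5·11 = 22.5; e = 26.5 − 22.5 = 4
x=12: ŷ = 6 + 1.5·12 = 24; e = 25 − 24 = 1
x=16: ŷ = 6 + 1.5·16 = 30; e = 36 − 30 = 6
x=17: ŷ = 6 + 1.5·17 = 31.5; e = 25.5 − 31.5 = -6
x=22: ŷ = 6 + 1.5·22 = 39; e = 39 − 39 = 0
x=24: ŷ = 6 + 1.5·24 = 42; e = 43 − 42 = 1
x=27: ŷ = 6 + 1.5·27 = 46.5; e = 44.5 − 46.5 = -2
SSE = 16 + 16 + 1 + 36 + 36 + 0 + 1 + 4 = 110
s = √(110/6) = 4.28174
e/s = -2 / 4.28174 = -0.467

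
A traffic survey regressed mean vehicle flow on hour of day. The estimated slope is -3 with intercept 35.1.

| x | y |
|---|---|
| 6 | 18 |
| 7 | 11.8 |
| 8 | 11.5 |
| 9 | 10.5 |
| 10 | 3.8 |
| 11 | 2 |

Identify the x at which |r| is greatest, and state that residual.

x=6: ŷ = 35.1 − 3·6 = 17.1; r = 18 − 17.1 = 0.9
x=7: ŷ = 35.1 − 3·7 = 14.1; r = 11.8 − 14.1 = -2.3
x=8: ŷ = 35.1 − 3·8 = 11.1; r = 11.5 − 11.1 = 0.4
x=9: ŷ = 35.1 − 3·9 = 8.1; r = 10.5 − 8.1 = 2.4
x=10: ŷ = 35.1 − 3·10 = 5.1; r = 3.8 − 5.1 = -1.3
x=11: ŷ = 35.1 − 3·11 = 2.1; r = 2 − 2.1 = -0.1
Largest |r| is 2.4 at x = 9, residual 2.4.

x = 9, r = 2.4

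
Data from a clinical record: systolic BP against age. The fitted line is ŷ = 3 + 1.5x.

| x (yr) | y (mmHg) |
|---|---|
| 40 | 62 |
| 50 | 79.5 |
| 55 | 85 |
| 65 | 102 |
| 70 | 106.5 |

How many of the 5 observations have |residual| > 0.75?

4

x=40: ŷ = 3 + 1.5·40 = 63; r = 62 − 63 = -1
x=50: ŷ = 3 + 1.5·50 = 78; r = 79.5 − 78 = 1.5
x=55: ŷ = 3 + 1.5·55 = 85.5; r = 85 − 85.5 = -0.5
x=65: ŷ = 3 + 1.5·65 = 100.5; r = 102 − 100.5 = 1.5
x=70: ŷ = 3 + 1.5·70 = 108; r = 106.5 − 108 = -1.5
|r| > 0.75: x=40 (|r|=1), x=50 (|r|=1.5), x=65 (|r|=1.5), x=70 (|r|=1.5) → 4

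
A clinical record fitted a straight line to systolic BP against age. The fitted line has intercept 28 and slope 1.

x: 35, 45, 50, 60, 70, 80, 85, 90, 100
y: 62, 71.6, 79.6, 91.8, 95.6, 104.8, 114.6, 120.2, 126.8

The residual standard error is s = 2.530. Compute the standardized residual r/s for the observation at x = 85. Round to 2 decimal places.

0.63

ŷ = 28 + 85 = 113
r = 114.6 − 113 = 1.6
r/s = 1.6 / 2.530 = 0.63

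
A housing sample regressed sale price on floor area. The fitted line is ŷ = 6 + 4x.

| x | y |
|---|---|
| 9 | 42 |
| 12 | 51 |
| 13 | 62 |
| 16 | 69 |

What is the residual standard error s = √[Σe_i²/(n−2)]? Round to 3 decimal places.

s = 3.606

x=9: ŷ = 6 + 4·9 = 42; e = 42 − 42 = 0
x=12: ŷ = 6 + 4·12 = 54; e = 51 − 54 = -3
x=13: ŷ = 6 + 4·13 = 58; e = 62 − 58 = 4
x=16: ŷ = 6 + 4·16 = 70; e = 69 − 70 = -1
SSE = 0 + 9 + 16 + 1 = 26
s = √(26/2) = √13 ≈ 3.606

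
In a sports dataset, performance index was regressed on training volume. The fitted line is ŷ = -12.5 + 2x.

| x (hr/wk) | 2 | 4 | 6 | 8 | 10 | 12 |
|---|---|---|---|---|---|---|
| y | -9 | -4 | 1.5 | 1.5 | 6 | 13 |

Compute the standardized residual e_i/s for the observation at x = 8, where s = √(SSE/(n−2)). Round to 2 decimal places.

-1.11

x=2: ŷ = -12.5 + 2·2 = -8.5; e = -9 − (-8.5) = -0.5
x=4: ŷ = -12.5 + 2·4 = -4.5; e = -4 − (-4.5) = 0.5
x=6: ŷ = -12.5 + 2·6 = -0.5; e = 1.5 − (-0.5) = 2
x=8: ŷ = -12.5 + 2·8 = 3.5; e = 1.5 − 3.5 = -2
x=10: ŷ = -12.5 + 2·10 = 7.5; e = 6 − 7.5 = -1.5
x=12: ŷ = -12.5 + 2·12 = 11.5; e = 13 − 11.5 = 1.5
SSE = 0.25 + 0.25 + 4 + 4 + 2.25 + 2.25 = 13
s = √(13/4) = 1.80278
e/s = -2 / 1.80278 = -1.11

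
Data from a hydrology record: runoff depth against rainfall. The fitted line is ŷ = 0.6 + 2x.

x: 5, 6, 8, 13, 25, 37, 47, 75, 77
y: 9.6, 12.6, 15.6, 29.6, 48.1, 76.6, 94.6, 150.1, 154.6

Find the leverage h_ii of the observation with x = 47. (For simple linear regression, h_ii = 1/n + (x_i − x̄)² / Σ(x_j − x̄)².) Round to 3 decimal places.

x̄ = (5 + 6 + 8 + 13 + 25 + 37 + 47 + 75 + 77)/9 = 32.5556
Σ(x − x̄)² = 759.309 + 705.198 + 602.975 + 382.42 + 57.0864 + 19.7531 + 208.642 + 1801.53 + 1975.31 = 6512.22
h = 1/9 + (14.4444)²/6512.22 = 0.111111 + 0.0320385 = 0.143

h = 0.143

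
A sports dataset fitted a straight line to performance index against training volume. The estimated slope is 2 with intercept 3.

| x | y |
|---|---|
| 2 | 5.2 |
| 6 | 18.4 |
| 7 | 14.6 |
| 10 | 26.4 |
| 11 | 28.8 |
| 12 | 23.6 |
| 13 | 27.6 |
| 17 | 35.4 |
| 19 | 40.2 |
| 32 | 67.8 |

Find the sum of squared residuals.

x=2: ŷ = 3 + 2·2 = 7; e = 5.2 − 7 = -1.8
x=6: ŷ = 3 + 2·6 = 15; e = 18.4 − 15 = 3.4
x=7: ŷ = 3 + 2·7 = 17; e = 14.6 − 17 = -2.4
x=10: ŷ = 3 + 2·10 = 23; e = 26.4 − 23 = 3.4
x=11: ŷ = 3 + 2·11 = 25; e = 28.8 − 25 = 3.8
x=12: ŷ = 3 + 2·12 = 27; e = 23.6 − 27 = -3.4
x=13: ŷ = 3 + 2·13 = 29; e = 27.6 − 29 = -1.4
x=17: ŷ = 3 + 2·17 = 37; e = 35.4 − 37 = -1.6
x=19: ŷ = 3 + 2·19 = 41; e = 40.2 − 41 = -0.8
x=32: ŷ = 3 + 2·32 = 67; e = 67.8 − 67 = 0.8
SSE = 3.24 + 11.56 + 5.76 + 11.56 + 14.44 + 11.56 + 1.96 + 2.56 + 0.64 + 0.64 = 63.92

SSE = 63.92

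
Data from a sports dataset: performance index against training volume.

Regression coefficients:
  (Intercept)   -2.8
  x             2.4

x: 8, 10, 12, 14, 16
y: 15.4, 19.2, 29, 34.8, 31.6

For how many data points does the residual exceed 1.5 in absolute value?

x=8: ŷ = -2.8 + 2.4·8 = 16.4; e = 15.4 − 16.4 = -1
x=10: ŷ = -2.8 + 2.4·10 = 21.2; e = 19.2 − 21.2 = -2
x=12: ŷ = -2.8 + 2.4·12 = 26; e = 29 − 26 = 3
x=14: ŷ = -2.8 + 2.4·14 = 30.8; e = 34.8 − 30.8 = 4
x=16: ŷ = -2.8 + 2.4·16 = 35.6; e = 31.6 − 35.6 = -4
|e| > 1.5: x=10 (|e|=2), x=12 (|e|=3), x=14 (|e|=4), x=16 (|e|=4) → 4

4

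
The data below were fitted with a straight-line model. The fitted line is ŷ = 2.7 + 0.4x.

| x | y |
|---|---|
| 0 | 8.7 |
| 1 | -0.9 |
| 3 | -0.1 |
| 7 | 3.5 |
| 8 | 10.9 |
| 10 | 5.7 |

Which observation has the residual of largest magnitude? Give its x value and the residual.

x=0: ŷ = 2.7 + 0.4·0 = 2.7; r = 8.7 − 2.7 = 6
x=1: ŷ = 2.7 + 0.4·1 = 3.1; r = -0.9 − 3.1 = -4
x=3: ŷ = 2.7 + 0.4·3 = 3.9; r = -0.1 − 3.9 = -4
x=7: ŷ = 2.7 + 0.4·7 = 5.5; r = 3.5 − 5.5 = -2
x=8: ŷ = 2.7 + 0.4·8 = 5.9; r = 10.9 − 5.9 = 5
x=10: ŷ = 2.7 + 0.4·10 = 6.7; r = 5.7 − 6.7 = -1
Largest |r| is 6 at x = 0, residual 6.

x = 0, r = 6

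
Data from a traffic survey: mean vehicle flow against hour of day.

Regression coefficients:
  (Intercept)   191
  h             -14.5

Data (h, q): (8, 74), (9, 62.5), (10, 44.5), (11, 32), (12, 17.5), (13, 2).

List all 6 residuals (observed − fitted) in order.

-1, 2, -1.5, 0.5, 0.5, -0.5

h=8: ŷ = 191 − 14.5·8 = 75; r = 74 − 75 = -1
h=9: ŷ = 191 − 14.5·9 = 60.5; r = 62.5 − 60.5 = 2
h=10: ŷ = 191 − 14.5·10 = 46; r = 44.5 − 46 = -1.5
h=11: ŷ = 191 − 14.5·11 = 31.5; r = 32 − 31.5 = 0.5
h=12: ŷ = 191 − 14.5·12 = 17; r = 17.5 − 17 = 0.5
h=13: ŷ = 191 − 14.5·13 = 2.5; r = 2 − 2.5 = -0.5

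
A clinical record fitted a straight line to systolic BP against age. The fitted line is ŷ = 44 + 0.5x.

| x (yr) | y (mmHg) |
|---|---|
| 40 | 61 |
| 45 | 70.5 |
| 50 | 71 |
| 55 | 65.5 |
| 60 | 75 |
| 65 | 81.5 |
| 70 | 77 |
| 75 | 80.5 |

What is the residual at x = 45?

ŷ = 44 + 0.5·45 = 66.5
e = 70.5 − 66.5 = 4

e = 4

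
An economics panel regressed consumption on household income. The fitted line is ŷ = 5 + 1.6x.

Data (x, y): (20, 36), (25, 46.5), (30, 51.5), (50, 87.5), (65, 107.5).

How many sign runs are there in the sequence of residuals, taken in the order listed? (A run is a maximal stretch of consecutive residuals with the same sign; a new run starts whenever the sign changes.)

5 runs

x=20: ŷ = 5 + 1.6·20 = 37; e = 36 − 37 = -1
x=25: ŷ = 5 + 1.6·25 = 45; e = 46.5 − 45 = 1.5
x=30: ŷ = 5 + 1.6·30 = 53; e = 51.5 − 53 = -1.5
x=50: ŷ = 5 + 1.6·50 = 85; e = 87.5 − 85 = 2.5
x=65: ŷ = 5 + 1.6·65 = 109; e = 107.5 − 109 = -1.5
Signs: − + − + −
Runs: −×1, +×1, −×1, +×1, −×1 → 5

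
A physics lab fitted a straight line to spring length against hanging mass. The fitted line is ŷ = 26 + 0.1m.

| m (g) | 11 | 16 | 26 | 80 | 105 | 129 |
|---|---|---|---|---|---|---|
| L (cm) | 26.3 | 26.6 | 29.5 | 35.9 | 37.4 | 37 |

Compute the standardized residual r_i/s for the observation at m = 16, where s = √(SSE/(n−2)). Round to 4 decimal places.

-0.6178

m=11: ŷ = 26 + 0.1·11 = 27.1; r = 26.3 − 27.1 = -0.8
m=16: ŷ = 26 + 0.1·16 = 27.6; r = 26.6 − 27.6 = -1
m=26: ŷ = 26 + 0.1·26 = 28.6; r = 29.5 − 28.6 = 0.9
m=80: ŷ = 26 + 0.1·80 = 34; r = 35.9 − 34 = 1.9
m=105: ŷ = 26 + 0.1·105 = 36.5; r = 37.4 − 36.5 = 0.9
m=129: ŷ = 26 + 0.1·129 = 38.9; r = 37 − 38.9 = -1.9
SSE = 0.64 + 1 + 0.81 + 3.61 + 0.81 + 3.61 = 10.48
s = √(10.48/4) = 1.61864
r/s = -1 / 1.61864 = -0.6178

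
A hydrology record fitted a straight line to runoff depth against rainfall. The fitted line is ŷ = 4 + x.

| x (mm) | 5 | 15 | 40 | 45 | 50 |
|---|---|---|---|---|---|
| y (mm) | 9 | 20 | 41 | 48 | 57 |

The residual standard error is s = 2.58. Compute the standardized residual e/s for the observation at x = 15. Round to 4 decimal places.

ŷ = 4 + 15 = 19
e = 20 − 19 = 1
e/s = 1 / 2.58 = 0.3876

0.3876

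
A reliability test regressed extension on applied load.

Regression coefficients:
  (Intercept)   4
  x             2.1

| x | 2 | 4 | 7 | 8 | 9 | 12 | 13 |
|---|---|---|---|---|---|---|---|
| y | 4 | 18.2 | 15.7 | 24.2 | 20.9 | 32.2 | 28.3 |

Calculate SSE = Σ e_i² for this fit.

x=2: ŷ = 4 + 2.1·2 = 8.2; e = 4 − 8.2 = -4.2
x=4: ŷ = 4 + 2.1·4 = 12.4; e = 18.2 − 12.4 = 5.8
x=7: ŷ = 4 + 2.1·7 = 18.7; e = 15.7 − 18.7 = -3
x=8: ŷ = 4 + 2.1·8 = 20.8; e = 24.2 − 20.8 = 3.4
x=9: ŷ = 4 + 2.1·9 = 22.9; e = 20.9 − 22.9 = -2
x=12: ŷ = 4 + 2.1·12 = 29.2; e = 32.2 − 29.2 = 3
x=13: ŷ = 4 + 2.1·13 = 31.3; e = 28.3 − 31.3 = -3
SSE = 17.64 + 33.64 + 9 + 11.56 + 4 + 9 + 9 = 93.84

SSE = 93.84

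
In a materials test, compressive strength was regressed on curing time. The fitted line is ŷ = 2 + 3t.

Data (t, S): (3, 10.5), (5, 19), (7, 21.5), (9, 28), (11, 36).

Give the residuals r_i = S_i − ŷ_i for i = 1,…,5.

t=3: ŷ = 2 + 3·3 = 11; r = 10.5 − 11 = -0.5
t=5: ŷ = 2 + 3·5 = 17; r = 19 − 17 = 2
t=7: ŷ = 2 + 3·7 = 23; r = 21.5 − 23 = -1.5
t=9: ŷ = 2 + 3·9 = 29; r = 28 − 29 = -1
t=11: ŷ = 2 + 3·11 = 35; r = 36 − 35 = 1

-0.5, 2, -1.5, -1, 1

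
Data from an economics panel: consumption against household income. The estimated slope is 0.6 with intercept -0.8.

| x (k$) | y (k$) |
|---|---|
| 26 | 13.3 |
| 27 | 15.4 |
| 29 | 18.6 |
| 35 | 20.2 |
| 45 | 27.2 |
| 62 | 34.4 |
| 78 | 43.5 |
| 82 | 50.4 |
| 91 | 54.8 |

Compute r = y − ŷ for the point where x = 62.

ŷ = -0.8 + 0.6·62 = 36.4
r = 34.4 − 36.4 = -2

r = -2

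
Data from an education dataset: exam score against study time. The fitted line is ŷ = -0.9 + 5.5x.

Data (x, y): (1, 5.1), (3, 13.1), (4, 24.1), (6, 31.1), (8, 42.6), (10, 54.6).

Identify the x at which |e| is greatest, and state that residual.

x=1: ŷ = -0.9 + 5.5·1 = 4.6; e = 5.1 − 4.6 = 0.5
x=3: ŷ = -0.9 + 5.5·3 = 15.6; e = 13.1 − 15.6 = -2.5
x=4: ŷ = -0.9 + 5.5·4 = 21.1; e = 24.1 − 21.1 = 3
x=6: ŷ = -0.9 + 5.5·6 = 32.1; e = 31.1 − 32.1 = -1
x=8: ŷ = -0.9 + 5.5·8 = 43.1; e = 42.6 − 43.1 = -0.5
x=10: ŷ = -0.9 + 5.5·10 = 54.1; e = 54.6 − 54.1 = 0.5
Largest |e| is 3 at x = 4, residual 3.

x = 4, e = 3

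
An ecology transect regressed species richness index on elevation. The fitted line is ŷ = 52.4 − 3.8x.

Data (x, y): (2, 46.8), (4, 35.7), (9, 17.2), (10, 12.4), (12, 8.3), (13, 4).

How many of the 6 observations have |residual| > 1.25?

x=2: ŷ = 52.4 − 3.8·2 = 44.8; r = 46.8 − 44.8 = 2
x=4: ŷ = 52.4 − 3.8·4 = 37.2; r = 35.7 − 37.2 = -1.5
x=9: ŷ = 52.4 − 3.8·9 = 18.2; r = 17.2 − 18.2 = -1
x=10: ŷ = 52.4 − 3.8·10 = 14.4; r = 12.4 − 14.4 = -2
x=12: ŷ = 52.4 − 3.8·12 = 6.8; r = 8.3 − 6.8 = 1.5
x=13: ŷ = 52.4 − 3.8·13 = 3; r = 4 − 3 = 1
|r| > 1.25: x=2 (|r|=2), x=4 (|r|=1.5), x=10 (|r|=2), x=12 (|r|=1.5) → 4

4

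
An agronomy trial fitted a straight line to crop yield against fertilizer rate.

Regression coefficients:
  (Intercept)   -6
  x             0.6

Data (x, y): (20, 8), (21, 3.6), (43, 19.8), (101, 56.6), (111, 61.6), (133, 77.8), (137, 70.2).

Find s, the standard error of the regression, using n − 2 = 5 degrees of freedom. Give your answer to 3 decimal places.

x=20: ŷ = -6 + 0.6·20 = 6; r = 8 − 6 = 2
x=21: ŷ = -6 + 0.6·21 = 6.6; r = 3.6 − 6.6 = -3
x=43: ŷ = -6 + 0.6·43 = 19.8; r = 19.8 − 19.8 = 0
x=101: ŷ = -6 + 0.6·101 = 54.6; r = 56.6 − 54.6 = 2
x=111: ŷ = -6 + 0.6·111 = 60.6; r = 61.6 − 60.6 = 1
x=133: ŷ = -6 + 0.6·133 = 73.8; r = 77.8 − 73.8 = 4
x=137: ŷ = -6 + 0.6·137 = 76.2; r = 70.2 − 76.2 = -6
SSE = 4 + 9 + 0 + 4 + 1 + 16 + 36 = 70
s = √(70/5) = √14 ≈ 3.742

s = 3.742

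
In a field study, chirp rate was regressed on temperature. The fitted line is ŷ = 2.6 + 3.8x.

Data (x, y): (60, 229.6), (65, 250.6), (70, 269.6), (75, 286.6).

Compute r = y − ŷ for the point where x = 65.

ŷ = 2.6 + 3.8·65 = 249.6
r = 250.6 − 249.6 = 1

r = 1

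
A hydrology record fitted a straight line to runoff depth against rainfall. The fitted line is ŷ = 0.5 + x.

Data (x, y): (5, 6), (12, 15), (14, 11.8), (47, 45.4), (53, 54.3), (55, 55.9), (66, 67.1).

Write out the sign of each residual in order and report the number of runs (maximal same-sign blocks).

x=5: ŷ = 0.5 + 5 = 5.5; e = 6 − 5.5 = 0.5
x=12: ŷ = 0.5 + 12 = 12.5; e = 15 − 12.5 = 2.5
x=14: ŷ = 0.5 + 14 = 14.5; e = 11.8 − 14.5 = -2.7
x=47: ŷ = 0.5 + 47 = 47.5; e = 45.4 − 47.5 = -2.1
x=53: ŷ = 0.5 + 53 = 53.5; e = 54.3 − 53.5 = 0.8
x=55: ŷ = 0.5 + 55 = 55.5; e = 55.9 − 55.5 = 0.4
x=66: ŷ = 0.5 + 66 = 66.5; e = 67.1 − 66.5 = 0.6
Signs: + + − − + + +
Runs: +×2, −×2, +×3 → 3

3 runs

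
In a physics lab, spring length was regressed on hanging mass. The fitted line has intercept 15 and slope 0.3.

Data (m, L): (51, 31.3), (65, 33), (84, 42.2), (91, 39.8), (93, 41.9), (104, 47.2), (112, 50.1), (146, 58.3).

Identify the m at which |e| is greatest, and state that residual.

m = 91, e = -2.5

m=51: L̂ = 15 + 0.3·51 = 30.3; e = 31.3 − 30.3 = 1
m=65: L̂ = 15 + 0.3·65 = 34.5; e = 33 − 34.5 = -1.5
m=84: L̂ = 15 + 0.3·84 = 40.2; e = 42.2 − 40.2 = 2
m=91: L̂ = 15 + 0.3·91 = 42.3; e = 39.8 − 42.3 = -2.5
m=93: L̂ = 15 + 0.3·93 = 42.9; e = 41.9 − 42.9 = -1
m=104: L̂ = 15 + 0.3·104 = 46.2; e = 47.2 − 46.2 = 1
m=112: L̂ = 15 + 0.3·112 = 48.6; e = 50.1 − 48.6 = 1.5
m=146: L̂ = 15 + 0.3·146 = 58.8; e = 58.3 − 58.8 = -0.5
Largest |e| is 2.5 at m = 91, residual -2.5.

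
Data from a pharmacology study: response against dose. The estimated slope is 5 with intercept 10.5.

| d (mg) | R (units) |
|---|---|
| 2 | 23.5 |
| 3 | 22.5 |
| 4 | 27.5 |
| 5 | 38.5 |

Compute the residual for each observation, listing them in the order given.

d=2: ŷ = 10.5 + 5·2 = 20.5; e = 23.5 − 20.5 = 3
d=3: ŷ = 10.5 + 5·3 = 25.5; e = 22.5 − 25.5 = -3
d=4: ŷ = 10.5 + 5·4 = 30.5; e = 27.5 − 30.5 = -3
d=5: ŷ = 10.5 + 5·5 = 35.5; e = 38.5 − 35.5 = 3

3, -3, -3, 3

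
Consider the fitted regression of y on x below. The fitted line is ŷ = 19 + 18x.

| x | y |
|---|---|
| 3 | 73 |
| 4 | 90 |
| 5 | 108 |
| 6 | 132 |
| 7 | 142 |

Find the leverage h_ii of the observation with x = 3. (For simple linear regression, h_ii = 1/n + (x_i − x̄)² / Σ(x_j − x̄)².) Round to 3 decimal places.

x̄ = (3 + 4 + 5 + 6 + 7)/5 = 5
Σ(x − x̄)² = 4 + 1 + 0 + 1 + 4 = 10
h = 1/5 + (-2)²/10 = 0.2 + 0.4 = 0.600

h = 0.600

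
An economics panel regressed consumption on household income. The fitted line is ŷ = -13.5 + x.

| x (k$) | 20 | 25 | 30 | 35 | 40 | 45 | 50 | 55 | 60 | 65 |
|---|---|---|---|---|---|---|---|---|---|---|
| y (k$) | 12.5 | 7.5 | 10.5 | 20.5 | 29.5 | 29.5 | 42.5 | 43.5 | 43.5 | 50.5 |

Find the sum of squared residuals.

SSE = 152

x=20: ŷ = -13.5 + 20 = 6.5; e = 12.5 − 6.5 = 6
x=25: ŷ = -13.5 + 25 = 11.5; e = 7.5 − 11.5 = -4
x=30: ŷ = -13.5 + 30 = 16.5; e = 10.5 − 16.5 = -6
x=35: ŷ = -13.5 + 35 = 21.5; e = 20.5 − 21.5 = -1
x=40: ŷ = -13.5 + 40 = 26.5; e = 29.5 − 26.5 = 3
x=45: ŷ = -13.5 + 45 = 31.5; e = 29.5 − 31.5 = -2
x=50: ŷ = -13.5 + 50 = 36.5; e = 42.5 − 36.5 = 6
x=55: ŷ = -13.5 + 55 = 41.5; e = 43.5 − 41.5 = 2
x=60: ŷ = -13.5 + 60 = 46.5; e = 43.5 − 46.5 = -3
x=65: ŷ = -13.5 + 65 = 51.5; e = 50.5 − 51.5 = -1
SSE = 36 + 16 + 36 + 1 + 9 + 4 + 36 + 4 + 9 + 1 = 152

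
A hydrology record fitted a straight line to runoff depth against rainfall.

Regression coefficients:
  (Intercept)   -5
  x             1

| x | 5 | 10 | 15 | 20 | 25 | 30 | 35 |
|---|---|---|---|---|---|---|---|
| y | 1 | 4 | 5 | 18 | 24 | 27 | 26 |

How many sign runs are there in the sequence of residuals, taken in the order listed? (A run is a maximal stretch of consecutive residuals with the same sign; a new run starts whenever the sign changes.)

x=5: ŷ = -5 + 5 = 0; e = 1 − 0 = 1
x=10: ŷ = -5 + 10 = 5; e = 4 − 5 = -1
x=15: ŷ = -5 + 15 = 10; e = 5 − 10 = -5
x=20: ŷ = -5 + 20 = 15; e = 18 − 15 = 3
x=25: ŷ = -5 + 25 = 20; e = 24 − 20 = 4
x=30: ŷ = -5 + 30 = 25; e = 27 − 25 = 2
x=35: ŷ = -5 + 35 = 30; e = 26 − 30 = -4
Signs: + − − + + + −
Runs: +×1, −×2, +×3, −×1 → 4

4 runs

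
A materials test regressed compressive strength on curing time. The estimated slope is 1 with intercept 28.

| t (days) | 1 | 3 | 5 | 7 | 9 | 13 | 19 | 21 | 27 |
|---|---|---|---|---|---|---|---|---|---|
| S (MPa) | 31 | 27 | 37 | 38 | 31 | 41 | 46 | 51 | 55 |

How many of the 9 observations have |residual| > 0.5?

t=1: Ŝ = 28 + 1 = 29; r = 31 − 29 = 2
t=3: Ŝ = 28 + 3 = 31; r = 27 − 31 = -4
t=5: Ŝ = 28 + 5 = 33; r = 37 − 33 = 4
t=7: Ŝ = 28 + 7 = 35; r = 38 − 35 = 3
t=9: Ŝ = 28 + 9 = 37; r = 31 − 37 = -6
t=13: Ŝ = 28 + 13 = 41; r = 41 − 41 = 0
t=19: Ŝ = 28 + 19 = 47; r = 46 − 47 = -1
t=21: Ŝ = 28 + 21 = 49; r = 51 − 49 = 2
t=27: Ŝ = 28 + 27 = 55; r = 55 − 55 = 0
|r| > 0.5: t=1 (|r|=2), t=3 (|r|=4), t=5 (|r|=4), t=7 (|r|=3), t=9 (|r|=6), t=19 (|r|=1), t=21 (|r|=2) → 7

7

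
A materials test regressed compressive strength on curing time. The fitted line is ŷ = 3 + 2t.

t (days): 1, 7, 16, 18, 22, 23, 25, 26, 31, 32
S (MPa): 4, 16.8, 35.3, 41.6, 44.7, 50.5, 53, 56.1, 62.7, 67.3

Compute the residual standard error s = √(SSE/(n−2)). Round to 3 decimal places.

t=1: ŷ = 3 + 2·1 = 5; r = 4 − 5 = -1
t=7: ŷ = 3 + 2·7 = 17; r = 16.8 − 17 = -0.2
t=16: ŷ = 3 + 2·16 = 35; r = 35.3 − 35 = 0.3
t=18: ŷ = 3 + 2·18 = 39; r = 41.6 − 39 = 2.6
t=22: ŷ = 3 + 2·22 = 47; r = 44.7 − 47 = -2.3
t=23: ŷ = 3 + 2·23 = 49; r = 50.5 − 49 = 1.5
t=25: ŷ = 3 + 2·25 = 53; r = 53 − 53 = 0
t=26: ŷ = 3 + 2·26 = 55; r = 56.1 − 55 = 1.1
t=31: ŷ = 3 + 2·31 = 65; r = 62.7 − 65 = -2.3
t=32: ŷ = 3 + 2·32 = 67; r = 67.3 − 67 = 0.3
SSE = 1 + 0.04 + 0.09 + 6.76 + 5.29 + 2.25 + 0 + 1.21 + 5.29 + 0.09 = 22.02
s = √(22.02/8) = √2.7525 ≈ 1.659

s = 1.659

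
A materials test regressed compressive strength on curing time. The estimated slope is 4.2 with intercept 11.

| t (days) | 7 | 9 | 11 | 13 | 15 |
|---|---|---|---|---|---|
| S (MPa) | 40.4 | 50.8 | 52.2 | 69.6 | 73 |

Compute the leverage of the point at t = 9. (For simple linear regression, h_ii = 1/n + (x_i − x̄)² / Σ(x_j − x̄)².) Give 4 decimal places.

t̄ = (7 + 9 + 11 + 13 + 15)/5 = 11
Σ(t − t̄)² = 16 + 4 + 0 + 4 + 16 = 40
h = 1/5 + (-2)²/40 = 0.2 + 0.1 = 0.3000

h = 0.3000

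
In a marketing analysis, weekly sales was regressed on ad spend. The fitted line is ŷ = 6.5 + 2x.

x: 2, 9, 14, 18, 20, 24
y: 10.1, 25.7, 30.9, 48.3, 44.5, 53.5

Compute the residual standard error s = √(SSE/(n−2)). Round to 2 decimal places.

x=2: ŷ = 6.5 + 2·2 = 10.5; r = 10.1 − 10.5 = -0.4
x=9: ŷ = 6.5 + 2·9 = 24.5; r = 25.7 − 24.5 = 1.2
x=14: ŷ = 6.5 + 2·14 = 34.5; r = 30.9 − 34.5 = -3.6
x=18: ŷ = 6.5 + 2·18 = 42.5; r = 48.3 − 42.5 = 5.8
x=20: ŷ = 6.5 + 2·20 = 46.5; r = 44.5 − 46.5 = -2
x=24: ŷ = 6.5 + 2·24 = 54.5; r = 53.5 − 54.5 = -1
SSE = 0.16 + 1.44 + 12.96 + 33.64 + 4 + 1 = 53.2
s = √(53.2/4) = √13.3 ≈ 3.65

s = 3.65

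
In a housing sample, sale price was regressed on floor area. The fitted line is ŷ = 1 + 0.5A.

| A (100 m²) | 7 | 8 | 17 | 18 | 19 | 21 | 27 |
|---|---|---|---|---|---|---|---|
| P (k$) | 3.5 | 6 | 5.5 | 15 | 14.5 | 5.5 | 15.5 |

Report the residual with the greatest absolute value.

A=7: ŷ = 1 + 0.5·7 = 4.5; r = 3.5 − 4.5 = -1
A=8: ŷ = 1 + 0.5·8 = 5; r = 6 − 5 = 1
A=17: ŷ = 1 + 0.5·17 = 9.5; r = 5.5 − 9.5 = -4
A=18: ŷ = 1 + 0.5·18 = 10; r = 15 − 10 = 5
A=19: ŷ = 1 + 0.5·19 = 10.5; r = 14.5 − 10.5 = 4
A=21: ŷ = 1 + 0.5·21 = 11.5; r = 5.5 − 11.5 = -6
A=27: ŷ = 1 + 0.5·27 = 14.5; r = 15.5 − 14.5 = 1
Largest |r| is 6 at A = 21, residual -6.

r = -6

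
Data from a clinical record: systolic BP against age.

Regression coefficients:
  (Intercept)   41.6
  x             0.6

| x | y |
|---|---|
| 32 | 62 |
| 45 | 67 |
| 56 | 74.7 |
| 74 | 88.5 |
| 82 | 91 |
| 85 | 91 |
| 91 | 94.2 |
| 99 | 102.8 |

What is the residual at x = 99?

e = 1.8

ŷ = 41.6 + 0.6·99 = 101
e = 102.8 − 101 = 1.8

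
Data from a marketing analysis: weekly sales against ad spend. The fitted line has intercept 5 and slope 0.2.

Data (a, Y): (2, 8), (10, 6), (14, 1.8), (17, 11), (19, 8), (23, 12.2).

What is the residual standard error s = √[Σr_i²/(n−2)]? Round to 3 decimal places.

s = 3.805

a=2: Ŷ = 5 + 0.2·2 = 5.4; r = 8 − 5.4 = 2.6
a=10: Ŷ = 5 + 0.2·10 = 7; r = 6 − 7 = -1
a=14: Ŷ = 5 + 0.2·14 = 7.8; r = 1.8 − 7.8 = -6
a=17: Ŷ = 5 + 0.2·17 = 8.4; r = 11 − 8.4 = 2.6
a=19: Ŷ = 5 + 0.2·19 = 8.8; r = 8 − 8.8 = -0.8
a=23: Ŷ = 5 + 0.2·23 = 9.6; r = 12.2 − 9.6 = 2.6
SSE = 6.76 + 1 + 36 + 6.76 + 0.64 + 6.76 = 57.92
s = √(57.92/4) = √14.48 ≈ 3.805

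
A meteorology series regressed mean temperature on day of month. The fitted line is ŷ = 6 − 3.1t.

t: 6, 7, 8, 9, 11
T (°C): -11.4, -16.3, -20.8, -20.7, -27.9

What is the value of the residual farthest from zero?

t=6: ŷ = 6 − 3.1·6 = -12.6; r = -11.4 − (-12.6) = 1.2
t=7: ŷ = 6 − 3.1·7 = -15.7; r = -16.3 − (-15.7) = -0.6
t=8: ŷ = 6 − 3.1·8 = -18.8; r = -20.8 − (-18.8) = -2
t=9: ŷ = 6 − 3.1·9 = -21.9; r = -20.7 − (-21.9) = 1.2
t=11: ŷ = 6 − 3.1·11 = -28.1; r = -27.9 − (-28.1) = 0.2
Largest |r| is 2 at t = 8, residual -2.

r = -2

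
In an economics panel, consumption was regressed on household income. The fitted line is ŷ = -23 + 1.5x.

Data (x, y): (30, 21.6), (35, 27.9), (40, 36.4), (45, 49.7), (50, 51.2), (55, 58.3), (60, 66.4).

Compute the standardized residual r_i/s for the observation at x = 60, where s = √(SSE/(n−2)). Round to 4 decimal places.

x=30: ŷ = -23 + 1.5·30 = 22; r = 21.6 − 22 = -0.4
x=35: ŷ = -23 + 1.5·35 = 29.5; r = 27.9 − 29.5 = -1.6
x=40: ŷ = -23 + 1.5·40 = 37; r = 36.4 − 37 = -0.6
x=45: ŷ = -23 + 1.5·45 = 44.5; r = 49.7 − 44.5 = 5.2
x=50: ŷ = -23 + 1.5·50 = 52; r = 51.2 − 52 = -0.8
x=55: ŷ = -23 + 1.5·55 = 59.5; r = 58.3 − 59.5 = -1.2
x=60: ŷ = -23 + 1.5·60 = 67; r = 66.4 − 67 = -0.6
SSE = 0.16 + 2.56 + 0.36 + 27.04 + 0.64 + 1.44 + 0.36 = 32.56
s = √(32.56/5) = 2.55186
r/s = -0.6 / 2.55186 = -0.2351

-0.2351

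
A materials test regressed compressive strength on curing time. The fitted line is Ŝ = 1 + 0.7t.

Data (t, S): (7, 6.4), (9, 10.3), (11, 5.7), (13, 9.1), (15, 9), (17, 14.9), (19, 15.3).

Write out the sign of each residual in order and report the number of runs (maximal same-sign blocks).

t=7: Ŝ = 1 + 0.7·7 = 5.9; r = 6.4 − 5.9 = 0.5
t=9: Ŝ = 1 + 0.7·9 = 7.3; r = 10.3 − 7.3 = 3
t=11: Ŝ = 1 + 0.7·11 = 8.7; r = 5.7 − 8.7 = -3
t=13: Ŝ = 1 + 0.7·13 = 10.1; r = 9.1 − 10.1 = -1
t=15: Ŝ = 1 + 0.7·15 = 11.5; r = 9 − 11.5 = -2.5
t=17: Ŝ = 1 + 0.7·17 = 12.9; r = 14.9 − 12.9 = 2
t=19: Ŝ = 1 + 0.7·19 = 14.3; r = 15.3 − 14.3 = 1
Signs: + + − − − + +
Runs: +×2, −×3, +×2 → 3

3 runs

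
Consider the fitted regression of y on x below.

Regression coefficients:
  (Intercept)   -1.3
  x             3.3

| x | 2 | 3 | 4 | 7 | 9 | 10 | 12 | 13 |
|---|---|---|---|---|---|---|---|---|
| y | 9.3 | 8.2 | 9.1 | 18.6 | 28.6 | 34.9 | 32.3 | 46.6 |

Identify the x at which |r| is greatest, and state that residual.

x = 12, r = -6

x=2: ŷ = -1.3 + 3.3·2 = 5.3; r = 9.3 − 5.3 = 4
x=3: ŷ = -1.3 + 3.3·3 = 8.6; r = 8.2 − 8.6 = -0.4
x=4: ŷ = -1.3 + 3.3·4 = 11.9; r = 9.1 − 11.9 = -2.8
x=7: ŷ = -1.3 + 3.3·7 = 21.8; r = 18.6 − 21.8 = -3.2
x=9: ŷ = -1.3 + 3.3·9 = 28.4; r = 28.6 − 28.4 = 0.2
x=10: ŷ = -1.3 + 3.3·10 = 31.7; r = 34.9 − 31.7 = 3.2
x=12: ŷ = -1.3 + 3.3·12 = 38.3; r = 32.3 − 38.3 = -6
x=13: ŷ = -1.3 + 3.3·13 = 41.6; r = 46.6 − 41.6 = 5
Largest |r| is 6 at x = 12, residual -6.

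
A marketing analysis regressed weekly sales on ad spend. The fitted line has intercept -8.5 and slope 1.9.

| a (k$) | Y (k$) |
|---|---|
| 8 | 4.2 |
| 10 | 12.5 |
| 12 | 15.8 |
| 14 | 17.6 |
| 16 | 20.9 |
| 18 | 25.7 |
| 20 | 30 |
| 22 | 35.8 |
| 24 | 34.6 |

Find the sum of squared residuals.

SSE = 26.5

a=8: ŷ = -8.5 + 1.9·8 = 6.7; r = 4.2 − 6.7 = -2.5
a=10: ŷ = -8.5 + 1.9·10 = 10.5; r = 12.5 − 10.5 = 2
a=12: ŷ = -8.5 + 1.9·12 = 14.3; r = 15.8 − 14.3 = 1.5
a=14: ŷ = -8.5 + 1.9·14 = 18.1; r = 17.6 − 18.1 = -0.5
a=16: ŷ = -8.5 + 1.9·16 = 21.9; r = 20.9 − 21.9 = -1
a=18: ŷ = -8.5 + 1.9·18 = 25.7; r = 25.7 − 25.7 = 0
a=20: ŷ = -8.5 + 1.9·20 = 29.5; r = 30 − 29.5 = 0.5
a=22: ŷ = -8.5 + 1.9·22 = 33.3; r = 35.8 − 33.3 = 2.5
a=24: ŷ = -8.5 + 1.9·24 = 37.1; r = 34.6 − 37.1 = -2.5
SSE = 6.25 + 4 + 2.25 + 0.25 + 1 + 0 + 0.25 + 6.25 + 6.25 = 26.5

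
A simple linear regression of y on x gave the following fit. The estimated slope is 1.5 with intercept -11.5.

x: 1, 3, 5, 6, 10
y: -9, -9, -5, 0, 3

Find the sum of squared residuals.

x=1: ŷ = -11.5 + 1.5·1 = -10; e = -9 − (-10) = 1
x=3: ŷ = -11.5 + 1.5·3 = -7; e = -9 − (-7) = -2
x=5: ŷ = -11.5 + 1.5·5 = -4; e = -5 − (-4) = -1
x=6: ŷ = -11.5 + 1.5·6 = -2.5; e = 0 − (-2.5) = 2.5
x=10: ŷ = -11.5 + 1.5·10 = 3.5; e = 3 − 3.5 = -0.5
SSE = 1 + 4 + 1 + 6.25 + 0.25 = 12.5

SSE = 12.5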